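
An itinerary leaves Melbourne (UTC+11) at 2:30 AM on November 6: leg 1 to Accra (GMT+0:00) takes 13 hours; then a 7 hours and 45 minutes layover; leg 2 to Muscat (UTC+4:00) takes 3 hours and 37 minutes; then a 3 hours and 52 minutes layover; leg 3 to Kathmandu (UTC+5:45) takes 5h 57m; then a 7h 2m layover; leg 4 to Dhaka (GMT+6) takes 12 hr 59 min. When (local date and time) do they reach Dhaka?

3:42 AM on November 8

Convert departure to UTC: 2:30 AM − 11:00 = 3:30 PM UTC on Nov 5.
Add 13 hours leg 1 → 4:30 AM UTC (Nov 6).
Add 7 hours and 45 minutes layover in Accra → 12:15 PM UTC.
Add 3 hours 37 minutes leg 2 → 3:52 PM UTC.
Add 3 hours and 52 minutes layover in Muscat → 7:44 PM UTC.
Add 5 hours 57 minutes leg 3 → 1:41 AM UTC (Nov 7).
Add 7 hours 2 minutes layover in Kathmandu → 8:43 AM UTC.
Add 12 hours 59 minutes leg 4 → 9:42 PM UTC.
Dhaka is UTC+6:00, so local arrival = 9:42 PM + 6:00 = 3:42 AM on Nov 8.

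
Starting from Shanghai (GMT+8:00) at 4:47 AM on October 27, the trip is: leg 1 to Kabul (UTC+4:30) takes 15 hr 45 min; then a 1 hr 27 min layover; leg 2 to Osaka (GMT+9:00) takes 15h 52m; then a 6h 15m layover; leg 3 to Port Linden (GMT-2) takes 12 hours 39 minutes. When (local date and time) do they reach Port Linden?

Convert departure to UTC: 4:47 AM − 8:00 = 8:47 PM UTC on Oct 26.
Add 15 hours and 45 minutes leg 1 → 12:32 PM UTC (Oct 27).
Add 1 hour and 27 minutes layover in Kabul → 1:59 PM UTC.
Add 15 hours 52 minutes leg 2 → 5:51 AM UTC (Oct 28).
Add 6 hours and 15 minutes layover in Osaka → 12:06 PM UTC.
Add 12 hours and 39 minutes leg 3 → 12:45 AM UTC (Oct 29).
Port Linden is UTC−2:00, so local arrival = 12:45 AM − 2:00 = 10:45 PM on Oct 28.

10:45 PM on October 28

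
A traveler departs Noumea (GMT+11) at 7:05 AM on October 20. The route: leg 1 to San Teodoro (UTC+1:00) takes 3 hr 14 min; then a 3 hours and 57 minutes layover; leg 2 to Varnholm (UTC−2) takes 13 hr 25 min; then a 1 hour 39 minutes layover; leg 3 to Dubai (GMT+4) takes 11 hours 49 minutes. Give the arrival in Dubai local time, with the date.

10:09 AM on October 21

Convert departure to UTC: 7:05 AM − 11:00 = 8:05 PM UTC on Oct 19.
Add 3 hours and 14 minutes leg 1 → 11:19 PM UTC.
Add 3 hours 57 minutes layover in San Teodoro → 3:16 AM UTC (Oct 20).
Add 13 hours 25 minutes leg 2 → 4:41 PM UTC.
Add 1 hour and 39 minutes layover in Varnholm → 6:20 PM UTC.
Add 11 hours and 49 minutes leg 3 → 6:09 AM UTC (Oct 21).
Dubai is UTC+4:00, so local arrival = 6:09 AM + 4:00 = 10:09 AM on Oct 21.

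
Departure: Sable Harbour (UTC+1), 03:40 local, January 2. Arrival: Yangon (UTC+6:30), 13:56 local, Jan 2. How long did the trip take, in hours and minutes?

Yangon is 5:30 ahead of Sable Harbour.
Clock-face elapsed time (ignoring zones) is 10 hours 16 minutes.
Actual elapsed = 10 hours 16 minutes − 5:30 = 4 hours 46 minutes.

4 hours 46 minutes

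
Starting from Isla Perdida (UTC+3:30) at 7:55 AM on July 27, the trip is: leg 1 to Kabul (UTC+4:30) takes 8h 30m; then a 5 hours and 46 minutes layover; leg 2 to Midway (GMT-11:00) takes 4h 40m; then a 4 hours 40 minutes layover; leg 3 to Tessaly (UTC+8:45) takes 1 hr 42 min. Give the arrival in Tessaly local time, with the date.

Convert departure to UTC: 7:55 AM − 3:30 = 4:25 AM UTC on Jul 27.
Add 8 hours 30 minutes leg 1 → 12:55 PM UTC.
Add 5 hours and 46 minutes layover in Kabul → 6:41 PM UTC.
Add 4 hours 40 minutes leg 2 → 11:21 PM UTC.
Add 4 hours and 40 minutes layover in Midway → 4:01 AM UTC (Jul 28).
Add 1 hour 42 minutes leg 3 → 5:43 AM UTC.
Tessaly is UTC+8:45, so local arrival = 5:43 AM + 8:45 = 2:28 PM on Jul 28.

2:28 PM on July 28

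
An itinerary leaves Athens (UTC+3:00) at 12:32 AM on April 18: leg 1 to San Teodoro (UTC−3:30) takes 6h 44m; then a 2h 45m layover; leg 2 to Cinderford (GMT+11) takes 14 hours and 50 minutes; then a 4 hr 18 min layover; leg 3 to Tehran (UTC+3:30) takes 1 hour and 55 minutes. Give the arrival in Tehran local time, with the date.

7:34 AM on April 19

Convert departure to UTC: 12:32 AM − 3:00 = 9:32 PM UTC on Apr 17.
Add 6 hours 44 minutes leg 1 → 4:16 AM UTC (Apr 18).
Add 2 hours and 45 minutes layover in San Teodoro → 7:01 AM UTC.
Add 14 hours and 50 minutes leg 2 → 9:51 PM UTC.
Add 4 hours and 18 minutes layover in Cinderford → 2:09 AM UTC (Apr 19).
Add 1 hour 55 minutes leg 3 → 4:04 AM UTC.
Tehran is UTC+3:30, so local arrival = 4:04 AM + 3:30 = 7:34 AM on Apr 19.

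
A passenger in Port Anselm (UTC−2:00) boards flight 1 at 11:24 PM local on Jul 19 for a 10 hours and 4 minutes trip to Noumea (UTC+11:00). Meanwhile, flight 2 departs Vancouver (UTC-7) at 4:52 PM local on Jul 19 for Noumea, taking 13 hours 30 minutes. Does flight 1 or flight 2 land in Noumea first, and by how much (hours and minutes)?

the first, by 1 hour 54 minutes

Flight 1 in UTC: 11:24 PM + 2:00 = 1:24 AM on Jul 20.
+10 hours 4 minutes → arrive 11:28 AM UTC on Jul 20.
Flight 2 in UTC: 4:52 PM + 7:00 = 11:52 PM on Jul 19.
+13 hours 30 minutes → arrive 1:22 PM UTC on Jul 20.
Flight 1 lands earlier by 1 hour 54 minutes.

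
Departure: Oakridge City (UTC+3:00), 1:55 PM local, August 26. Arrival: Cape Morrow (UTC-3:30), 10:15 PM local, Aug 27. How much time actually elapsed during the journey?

38 hours 50 minutes

Departure in UTC: 1:55 PM − 3:00 = 10:55 AM on Aug 26.
Arrival in UTC: 10:15 PM + 3:30 = 1:45 AM on Aug 28.
Elapsed = 1:45 AM − 10:55 AM (+2 days) = 38 hours 50 minutes.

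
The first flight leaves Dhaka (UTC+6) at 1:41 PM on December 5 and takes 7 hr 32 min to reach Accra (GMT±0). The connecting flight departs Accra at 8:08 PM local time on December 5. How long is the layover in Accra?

Convert departure to UTC: 1:41 PM − 6:00 = 7:41 AM UTC on Dec 5.
Add 7 hours and 32 minutes flight time → 3:13 PM UTC.
Accra is UTC+0, so local arrival is the same: 3:13 PM on Dec 5.
Layover = 8:08 PM − 3:13 PM = 4 hours 55 minutes.

4 hours 55 minutes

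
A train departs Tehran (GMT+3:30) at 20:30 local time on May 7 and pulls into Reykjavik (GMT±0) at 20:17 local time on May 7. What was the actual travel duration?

Departure in UTC: 20:30 − 3:30 = 17:00 on May 7.
Arrival is already UTC: 20:17 on May 7.
Elapsed = 20:17 − 17:00 = 3 hours 17 minutes.

3 hours 17 minutes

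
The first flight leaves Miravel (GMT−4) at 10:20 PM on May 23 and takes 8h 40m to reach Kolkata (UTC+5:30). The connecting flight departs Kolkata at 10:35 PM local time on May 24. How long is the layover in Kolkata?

Convert departure to UTC: 10:20 PM + 4:00 = 2:20 AM UTC on May 24.
Add 8 hours and 40 minutes flight time → 11:00 AM UTC.
Kolkata is UTC+5:30, so local arrival = 11:00 AM + 5:30 = 4:30 PM on May 24.
Layover = 10:35 PM − 4:30 PM = 6 hours 5 minutes.

6 hours 5 minutes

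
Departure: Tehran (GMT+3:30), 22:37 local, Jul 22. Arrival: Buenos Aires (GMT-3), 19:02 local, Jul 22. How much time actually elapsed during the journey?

Departure in UTC: 22:37 − 3:30 = 19:07 on Jul 22.
Arrival in UTC: 19:02 + 3:00 = 22:02 on Jul 22.
Elapsed = 22:02 − 19:07 = 2 hours 55 minutes.

2 hours 55 minutes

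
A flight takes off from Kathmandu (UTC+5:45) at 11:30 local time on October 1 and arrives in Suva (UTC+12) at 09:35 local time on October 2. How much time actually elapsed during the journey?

Suva is 6:15 ahead of Kathmandu.
Clock-face elapsed time (ignoring zones) is 22 hours 5 minutes.
Actual elapsed = 22 hours 5 minutes − 6:15 = 15 hours 50 minutes.

15 hours 50 minutes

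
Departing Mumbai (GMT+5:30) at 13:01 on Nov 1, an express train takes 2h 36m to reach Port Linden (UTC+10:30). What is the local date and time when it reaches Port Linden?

Convert departure to UTC: 13:01 − 5:30 = 07:31 UTC on Nov 1.
Add 2 hours and 36 minutes travel time → 10:07 UTC.
Port Linden is UTC+10:30, so local arrival = 10:07 + 10:30 = 20:37 on Nov 1.

20:37 on November 1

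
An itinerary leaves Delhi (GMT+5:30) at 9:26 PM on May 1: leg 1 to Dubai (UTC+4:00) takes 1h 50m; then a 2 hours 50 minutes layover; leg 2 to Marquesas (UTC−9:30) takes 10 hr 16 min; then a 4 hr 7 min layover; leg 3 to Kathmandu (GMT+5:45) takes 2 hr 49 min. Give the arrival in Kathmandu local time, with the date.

Convert departure to UTC: 9:26 PM − 5:30 = 3:56 PM UTC on May 1.
Add 1 hour 50 minutes leg 1 → 5:46 PM UTC.
Add 2 hours and 50 minutes layover in Dubai → 8:36 PM UTC.
Add 10 hours 16 minutes leg 2 → 6:52 AM UTC (May 2).
Add 4 hours and 7 minutes layover in Marquesas → 10:59 AM UTC.
Add 2 hours and 49 minutes leg 3 → 1:48 PM UTC.
Kathmandu is UTC+5:45, so local arrival = 1:48 PM + 5:45 = 7:33 PM on May 2.

7:33 PM on May 2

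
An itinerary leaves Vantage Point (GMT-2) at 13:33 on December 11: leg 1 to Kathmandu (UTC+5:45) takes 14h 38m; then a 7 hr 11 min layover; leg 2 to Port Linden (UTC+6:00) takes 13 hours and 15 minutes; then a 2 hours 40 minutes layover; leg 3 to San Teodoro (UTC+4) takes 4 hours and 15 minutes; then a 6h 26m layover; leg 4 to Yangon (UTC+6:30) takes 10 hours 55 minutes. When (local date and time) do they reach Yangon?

Convert departure to UTC: 13:33 + 2:00 = 15:33 UTC on Dec 11.
Add 14 hours 38 minutes leg 1 → 06:11 UTC (Dec 12).
Add 7 hours and 11 minutes layover in Kathmandu → 13:22 UTC.
Add 13 hours 15 minutes leg 2 → 02:37 UTC (Dec 13).
Add 2 hours 40 minutes layover in Port Linden → 05:17 UTC.
Add 4 hours and 15 minutes leg 3 → 09:32 UTC.
Add 6 hours 26 minutes layover in San Teodoro → 15:58 UTC.
Add 10 hours and 55 minutes leg 4 → 02:53 UTC (Dec 14).
Yangon is UTC+6:30, so local arrival = 02:53 + 6:30 = 09:23 on Dec 14.

09:23 on December 14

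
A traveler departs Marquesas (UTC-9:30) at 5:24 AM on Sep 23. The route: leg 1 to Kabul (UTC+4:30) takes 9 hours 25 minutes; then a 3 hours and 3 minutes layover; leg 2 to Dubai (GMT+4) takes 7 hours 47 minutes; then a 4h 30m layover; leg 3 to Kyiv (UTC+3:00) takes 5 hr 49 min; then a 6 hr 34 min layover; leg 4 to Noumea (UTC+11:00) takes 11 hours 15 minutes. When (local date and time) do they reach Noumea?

2:17 AM on Sep 26

Convert departure to UTC: 5:24 AM + 9:30 = 2:54 PM UTC on Sep 23.
Add 9 hours 25 minutes leg 1 → 12:19 AM UTC (Sep 24).
Add 3 hours and 3 minutes layover in Kabul → 3:22 AM UTC.
Add 7 hours and 47 minutes leg 2 → 11:09 AM UTC.
Add 4 hours and 30 minutes layover in Dubai → 3:39 PM UTC.
Add 5 hours 49 minutes leg 3 → 9:28 PM UTC.
Add 6 hours 34 minutes layover in Kyiv → 4:02 AM UTC (Sep 25).
Add 11 hours and 15 minutes leg 4 → 3:17 PM UTC.
Noumea is UTC+11:00, so local arrival = 3:17 PM + 11:00 = 2:17 AM on Sep 26.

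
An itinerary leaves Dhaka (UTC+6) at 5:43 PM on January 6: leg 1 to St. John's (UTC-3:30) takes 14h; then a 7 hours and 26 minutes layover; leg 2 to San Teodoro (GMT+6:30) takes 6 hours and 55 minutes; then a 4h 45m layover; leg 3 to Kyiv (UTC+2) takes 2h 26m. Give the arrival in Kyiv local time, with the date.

1:15 AM on January 8

Convert departure to UTC: 5:43 PM − 6:00 = 11:43 AM UTC on Jan 6.
Add 14 hours leg 1 → 1:43 AM UTC (Jan 7).
Add 7 hours 26 minutes layover in St. John's → 9:09 AM UTC.
Add 6 hours and 55 minutes leg 2 → 4:04 PM UTC.
Add 4 hours and 45 minutes layover in San Teodoro → 8:49 PM UTC.
Add 2 hours and 26 minutes leg 3 → 11:15 PM UTC.
Kyiv is UTC+2:00, so local arrival = 11:15 PM + 2:00 = 1:15 AM on Jan 8.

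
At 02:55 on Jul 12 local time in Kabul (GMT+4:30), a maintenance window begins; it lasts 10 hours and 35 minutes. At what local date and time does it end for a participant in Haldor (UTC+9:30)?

18:30 on July 12

Convert start to UTC: 02:55 − 4:30 = 22:25 UTC on Jul 11.
Add 10 hours and 35 minutes duration → 09:00 UTC (Jul 12).
Haldor is UTC+9:30, so local end time = 09:00 + 9:30 = 18:30 on Jul 12.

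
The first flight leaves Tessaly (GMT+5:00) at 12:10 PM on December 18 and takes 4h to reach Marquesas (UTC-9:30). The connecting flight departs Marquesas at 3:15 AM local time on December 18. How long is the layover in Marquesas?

1 hour 35 minutes

Convert departure to UTC: 12:10 PM − 5:00 = 7:10 AM UTC on Dec 18.
Add 4 hours flight time → 11:10 AM UTC.
Marquesas is UTC−9:30, so local arrival = 11:10 AM − 9:30 = 1:40 AM on Dec 18.
Layover = 3:15 AM − 1:40 AM = 1 hour 35 minutes.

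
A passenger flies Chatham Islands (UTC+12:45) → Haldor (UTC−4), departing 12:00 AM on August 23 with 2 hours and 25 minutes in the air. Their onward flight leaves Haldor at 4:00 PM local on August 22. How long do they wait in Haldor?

Convert departure to UTC: 12:00 AM − 12:45 = 11:15 AM UTC on Aug 22.
Add 2 hours 25 minutes flight time → 1:40 PM UTC.
Haldor is UTC−4:00, so local arrival = 1:40 PM − 4:00 = 9:40 AM on Aug 22.
Layover = 4:00 PM − 9:40 AM = 6 hours 20 minutes.

6 hours 20 minutes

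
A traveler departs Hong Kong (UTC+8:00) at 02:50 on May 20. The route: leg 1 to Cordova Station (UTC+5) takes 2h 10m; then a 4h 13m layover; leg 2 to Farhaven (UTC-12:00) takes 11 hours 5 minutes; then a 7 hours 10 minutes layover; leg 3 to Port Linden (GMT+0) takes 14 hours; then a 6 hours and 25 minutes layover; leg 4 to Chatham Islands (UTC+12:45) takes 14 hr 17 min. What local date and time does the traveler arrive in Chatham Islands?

18:55 on May 22

Convert departure to UTC: 02:50 − 8:00 = 18:50 UTC on May 19.
Add 2 hours and 10 minutes leg 1 → 21:00 UTC.
Add 4 hours 13 minutes layover in Cordova Station → 01:13 UTC (May 20).
Add 11 hours 5 minutes leg 2 → 12:18 UTC.
Add 7 hours and 10 minutes layover in Farhaven → 19:28 UTC.
Add 14 hours leg 3 → 09:28 UTC (May 21).
Add 6 hours and 25 minutes layover in Port Linden → 15:53 UTC.
Add 14 hours and 17 minutes leg 4 → 06:10 UTC (May 22).
Chatham Islands is UTC+12:45, so local arrival = 06:10 + 12:45 = 18:55 on May 22.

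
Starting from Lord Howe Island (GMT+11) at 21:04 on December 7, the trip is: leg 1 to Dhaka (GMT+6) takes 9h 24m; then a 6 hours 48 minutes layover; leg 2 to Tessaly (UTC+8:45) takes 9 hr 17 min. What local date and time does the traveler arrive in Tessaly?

Convert departure to UTC: 21:04 − 11:00 = 10:04 UTC on Dec 7.
Add 9 hours and 24 minutes leg 1 → 19:28 UTC.
Add 6 hours and 48 minutes layover in Dhaka → 02:16 UTC (Dec 8).
Add 9 hours 17 minutes leg 2 → 11:33 UTC.
Tessaly is UTC+8:45, so local arrival = 11:33 + 8:45 = 20:18 on Dec 8.

20:18 on Dec 8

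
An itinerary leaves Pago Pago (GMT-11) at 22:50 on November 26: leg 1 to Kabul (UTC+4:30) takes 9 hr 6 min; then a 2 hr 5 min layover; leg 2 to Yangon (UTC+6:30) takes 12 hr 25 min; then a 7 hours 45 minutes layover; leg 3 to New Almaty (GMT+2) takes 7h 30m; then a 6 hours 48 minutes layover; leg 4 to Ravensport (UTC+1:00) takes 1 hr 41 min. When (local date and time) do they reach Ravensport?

Convert departure to UTC: 22:50 + 11:00 = 09:50 UTC on Nov 27.
Add 9 hours 6 minutes leg 1 → 18:56 UTC.
Add 2 hours and 5 minutes layover in Kabul → 21:01 UTC.
Add 12 hours and 25 minutes leg 2 → 09:26 UTC (Nov 28).
Add 7 hours 45 minutes layover in Yangon → 17:11 UTC.
Add 7 hours 30 minutes leg 3 → 00:41 UTC (Nov 29).
Add 6 hours 48 minutes layover in New Almaty → 07:29 UTC.
Add 1 hour and 41 minutes leg 4 → 09:10 UTC.
Ravensport is UTC+1:00, so local arrival = 09:10 + 1:00 = 10:10 on Nov 29.

10:10 on November 29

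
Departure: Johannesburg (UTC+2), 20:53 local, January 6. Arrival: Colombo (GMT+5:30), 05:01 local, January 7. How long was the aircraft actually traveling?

4 hours 38 minutes

Departure in UTC: 20:53 − 2:00 = 18:53 on Jan 6.
Arrival in UTC: 05:01 − 5:30 = 23:31 on Jan 6.
Elapsed = 23:31 − 18:53 = 4 hours 38 minutes.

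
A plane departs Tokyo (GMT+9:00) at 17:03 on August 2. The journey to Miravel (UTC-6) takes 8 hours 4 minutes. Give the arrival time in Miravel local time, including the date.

Miravel is 15:00 behind Tokyo.
After 8 hours 4 minutes it is 01:07 (Aug 3) in Tokyo.
Shift by the zone difference: 01:07 − 15:00 = 10:07 on Aug 2 in Miravel.

10:07 on Aug 2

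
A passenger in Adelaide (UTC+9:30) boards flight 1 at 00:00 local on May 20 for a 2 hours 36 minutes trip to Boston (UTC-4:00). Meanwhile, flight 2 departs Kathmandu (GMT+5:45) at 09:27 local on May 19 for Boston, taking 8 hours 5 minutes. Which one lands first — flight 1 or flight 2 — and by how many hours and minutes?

Flight 1 in UTC: 00:00 − 9:30 = 14:30 on May 19.
+2 hours 36 minutes → arrive 17:06 UTC on May 19.
Flight 2 in UTC: 09:27 − 5:45 = 03:42 on May 19.
+8 hours 5 minutes → arrive 11:47 UTC on May 19.
Flight 2 lands earlier by 5 hours 19 minutes.

the second, by 5 hours 19 minutes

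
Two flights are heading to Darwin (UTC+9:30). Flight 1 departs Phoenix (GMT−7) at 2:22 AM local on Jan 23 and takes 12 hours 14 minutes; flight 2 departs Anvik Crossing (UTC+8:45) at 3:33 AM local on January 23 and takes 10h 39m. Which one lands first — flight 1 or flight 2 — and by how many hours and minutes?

the second, by 16 hours 9 minutes

Flight 1 in UTC: 2:22 AM + 7:00 = 9:22 AM on Jan 23.
+12 hours and 14 minutes → arrive 9:36 PM UTC on Jan 23.
Flight 2 in UTC: 3:33 AM − 8:45 = 6:48 PM on Jan 22.
+10 hours and 39 minutes → arrive 5:27 AM UTC on Jan 23.
Flight 2 lands earlier by 16 hours 9 minutes.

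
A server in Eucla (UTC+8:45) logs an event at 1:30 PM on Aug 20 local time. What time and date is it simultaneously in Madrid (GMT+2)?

In UTC: 1:30 PM − 8:45 = 4:45 AM on Aug 20.
Madrid is UTC+2:00: 4:45 AM + 2:00 = 6:45 AM on Aug 20.

6:45 AM on August 20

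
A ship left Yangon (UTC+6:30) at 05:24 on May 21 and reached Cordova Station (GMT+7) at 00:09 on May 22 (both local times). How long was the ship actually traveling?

Departure in UTC: 05:24 − 6:30 = 22:54 on May 20.
Arrival in UTC: 00:09 − 7:00 = 17:09 on May 21.
Elapsed = 17:09 − 22:54 (+1 day) = 18 hours 15 minutes.

18 hours 15 minutes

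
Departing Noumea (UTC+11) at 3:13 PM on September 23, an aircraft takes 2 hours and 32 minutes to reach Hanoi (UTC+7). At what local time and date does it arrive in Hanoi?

Convert departure to UTC: 3:13 PM − 11:00 = 4:13 AM UTC on Sep 23.
Add 2 hours 32 minutes travel time → 6:45 AM UTC.
Hanoi is UTC+7:00, so local arrival = 6:45 AM + 7:00 = 1:45 PM on Sep 23.

1:45 PM on Sep 23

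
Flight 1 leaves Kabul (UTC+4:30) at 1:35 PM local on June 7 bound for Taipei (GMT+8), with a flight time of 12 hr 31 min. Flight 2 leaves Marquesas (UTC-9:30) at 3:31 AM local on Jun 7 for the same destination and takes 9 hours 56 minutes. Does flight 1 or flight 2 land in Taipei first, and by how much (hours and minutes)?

the first, by 1 hour 21 minutes

Flight 1 in UTC: 1:35 PM − 4:30 = 9:05 AM on Jun 7.
+12 hours and 31 minutes → arrive 9:36 PM UTC on Jun 7.
Flight 2 in UTC: 3:31 AM + 9:30 = 1:01 PM on Jun 7.
+9 hours 56 minutes → arrive 10:57 PM UTC on Jun 7.
Flight 1 lands earlier by 1 hour 21 minutes.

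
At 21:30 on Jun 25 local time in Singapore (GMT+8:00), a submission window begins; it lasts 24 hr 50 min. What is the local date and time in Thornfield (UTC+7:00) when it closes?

21:20 on Jun 26

Thornfield is 1:00 behind Singapore.
After 24 hours and 50 minutes it is 22:20 (Jun 26) in Singapore.
Shift by the zone difference: 22:20 − 1:00 = 21:20 on Jun 26 in Thornfield.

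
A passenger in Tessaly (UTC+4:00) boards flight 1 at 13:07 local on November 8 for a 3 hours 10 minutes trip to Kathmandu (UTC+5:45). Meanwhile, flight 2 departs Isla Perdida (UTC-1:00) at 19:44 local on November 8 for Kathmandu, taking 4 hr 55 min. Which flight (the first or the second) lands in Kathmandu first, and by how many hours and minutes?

the first, by 13 hours 22 minutes

Flight 1 in UTC: 13:07 − 4:00 = 09:07 on Nov 8.
+3 hours and 10 minutes → arrive 12:17 UTC on Nov 8.
Flight 2 in UTC: 19:44 + 1:00 = 20:44 on Nov 8.
+4 hours and 55 minutes → arrive 01:39 UTC on Nov 9.
Flight 1 lands earlier by 13 hours 22 minutes.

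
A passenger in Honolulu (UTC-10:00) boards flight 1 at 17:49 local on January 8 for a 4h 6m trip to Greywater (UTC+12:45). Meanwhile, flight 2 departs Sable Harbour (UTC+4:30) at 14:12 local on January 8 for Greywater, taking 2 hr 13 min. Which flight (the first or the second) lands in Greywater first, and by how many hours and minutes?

the second, by 20 hours

Flight 1 in UTC: 17:49 + 10:00 = 03:49 on Jan 9.
+4 hours and 6 minutes → arrive 07:55 UTC on Jan 9.
Flight 2 in UTC: 14:12 − 4:30 = 09:42 on Jan 8.
+2 hours and 13 minutes → arrive 11:55 UTC on Jan 8.
Flight 2 lands earlier by 20 hours.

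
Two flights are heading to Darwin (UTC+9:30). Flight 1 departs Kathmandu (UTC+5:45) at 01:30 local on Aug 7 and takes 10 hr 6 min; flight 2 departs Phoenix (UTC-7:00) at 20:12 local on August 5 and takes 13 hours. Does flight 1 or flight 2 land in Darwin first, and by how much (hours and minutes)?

the second, by 13 hours 39 minutes

Flight 1 in UTC: 01:30 − 5:45 = 19:45 on Aug 6.
+10 hours and 6 minutes → arrive 05:51 UTC on Aug 7.
Flight 2 in UTC: 20:12 + 7:00 = 03:12 on Aug 6.
+13 hours → arrive 16:12 UTC on Aug 6.
Flight 2 lands earlier by 13 hours 39 minutes.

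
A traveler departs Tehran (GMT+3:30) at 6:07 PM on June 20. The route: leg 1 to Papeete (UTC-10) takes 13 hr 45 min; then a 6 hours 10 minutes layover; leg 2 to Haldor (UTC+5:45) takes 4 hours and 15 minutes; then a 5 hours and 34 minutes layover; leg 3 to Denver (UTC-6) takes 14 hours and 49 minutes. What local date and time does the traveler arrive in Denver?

Convert departure to UTC: 6:07 PM − 3:30 = 2:37 PM UTC on Jun 20.
Add 13 hours 45 minutes leg 1 → 4:22 AM UTC (Jun 21).
Add 6 hours 10 minutes layover in Papeete → 10:32 AM UTC.
Add 4 hours 15 minutes leg 2 → 2:47 PM UTC.
Add 5 hours 34 minutes layover in Haldor → 8:21 PM UTC.
Add 14 hours 49 minutes leg 3 → 11:10 AM UTC (Jun 22).
Denver is UTC−6:00, so local arrival = 11:10 AM − 6:00 = 5:10 AM on Jun 22.

5:10 AM on Jun 22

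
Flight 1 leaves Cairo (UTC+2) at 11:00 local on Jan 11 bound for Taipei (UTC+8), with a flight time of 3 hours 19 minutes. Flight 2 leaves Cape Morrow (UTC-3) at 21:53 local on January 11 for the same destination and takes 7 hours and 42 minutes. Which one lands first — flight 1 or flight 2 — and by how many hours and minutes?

the first, by 20 hours 16 minutes

Flight 1 in UTC: 11:00 − 2:00 = 09:00 on Jan 11.
+3 hours and 19 minutes → arrive 12:19 UTC on Jan 11.
Flight 2 in UTC: 21:53 + 3:00 = 00:53 on Jan 12.
+7 hours and 42 minutes → arrive 08:35 UTC on Jan 12.
Flight 1 lands earlier by 20 hours 16 minutes.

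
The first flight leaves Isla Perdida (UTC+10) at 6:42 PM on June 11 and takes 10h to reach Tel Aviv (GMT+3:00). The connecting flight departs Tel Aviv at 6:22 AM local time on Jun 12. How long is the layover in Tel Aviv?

Convert departure to UTC: 6:42 PM − 10:00 = 8:42 AM UTC on Jun 11.
Add 10 hours flight time → 6:42 PM UTC.
Tel Aviv is UTC+3:00, so local arrival = 6:42 PM + 3:00 = 9:42 PM on Jun 11.
Layover = 6:22 AM − 9:42 PM (+1 day) = 8 hours 40 minutes.

8 hours 40 minutes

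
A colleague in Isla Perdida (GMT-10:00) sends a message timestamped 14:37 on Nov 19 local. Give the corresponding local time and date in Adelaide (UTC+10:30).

11:07 on Nov 20

Adelaide is 20:30 ahead of Isla Perdida.
Shift by the zone difference: 14:37 + 20:30 = 11:07 on Nov 20 in Adelaide.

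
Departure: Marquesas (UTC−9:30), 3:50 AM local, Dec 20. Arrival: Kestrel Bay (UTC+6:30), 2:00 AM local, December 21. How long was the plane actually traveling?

6 hours 10 minutes

Kestrel Bay is 16:00 ahead of Marquesas.
Clock-face elapsed time (ignoring zones) is 22 hours 10 minutes.
Actual elapsed = 22 hours 10 minutes − 16:00 = 6 hours 10 minutes.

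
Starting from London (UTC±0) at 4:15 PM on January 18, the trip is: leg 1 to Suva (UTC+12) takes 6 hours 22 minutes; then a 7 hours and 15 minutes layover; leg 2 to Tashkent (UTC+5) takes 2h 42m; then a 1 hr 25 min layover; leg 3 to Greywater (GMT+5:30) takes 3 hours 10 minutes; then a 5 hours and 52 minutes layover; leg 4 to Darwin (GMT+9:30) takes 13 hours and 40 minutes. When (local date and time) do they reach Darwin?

6:11 PM on Jan 20

London is at UTC+0, so departure is already 4:15 PM UTC on Jan 18.
Add 6 hours 22 minutes leg 1 → 10:37 PM UTC.
Add 7 hours 15 minutes layover in Suva → 5:52 AM UTC (Jan 19).
Add 2 hours 42 minutes leg 2 → 8:34 AM UTC.
Add 1 hour 25 minutes layover in Tashkent → 9:59 AM UTC.
Add 3 hours and 10 minutes leg 3 → 1:09 PM UTC.
Add 5 hours and 52 minutes layover in Greywater → 7:01 PM UTC.
Add 13 hours and 40 minutes leg 4 → 8:41 AM UTC (Jan 20).
Darwin is UTC+9:30, so local arrival = 8:41 AM + 9:30 = 6:11 PM on Jan 20.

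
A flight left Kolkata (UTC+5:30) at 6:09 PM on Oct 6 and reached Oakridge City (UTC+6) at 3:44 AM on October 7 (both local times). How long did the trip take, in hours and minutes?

Departure in UTC: 6:09 PM − 5:30 = 12:39 PM on Oct 6.
Arrival in UTC: 3:44 AM − 6:00 = 9:44 PM on Oct 6.
Elapsed = 9:44 PM − 12:39 PM = 9 hours 5 minutes.

9 hours 5 minutes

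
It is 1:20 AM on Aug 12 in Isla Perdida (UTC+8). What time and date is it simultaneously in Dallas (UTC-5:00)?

12:20 PM on Aug 11

In UTC: 1:20 AM − 8:00 = 5:20 PM on Aug 11.
Dallas is UTC−5:00: 5:20 PM − 5:00 = 12:20 PM on Aug 11.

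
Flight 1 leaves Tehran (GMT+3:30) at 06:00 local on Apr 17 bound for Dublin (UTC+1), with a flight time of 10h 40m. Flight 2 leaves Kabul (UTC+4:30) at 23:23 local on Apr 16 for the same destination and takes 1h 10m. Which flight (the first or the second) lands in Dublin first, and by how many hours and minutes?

Flight 1 in UTC: 06:00 − 3:30 = 02:30 on Apr 17.
+10 hours and 40 minutes → arrive 13:10 UTC on Apr 17.
Flight 2 in UTC: 23:23 − 4:30 = 18:53 on Apr 16.
+1 hour and 10 minutes → arrive 20:03 UTC on Apr 16.
Flight 2 lands earlier by 17 hours 7 minutes.

the second, by 17 hours 7 minutes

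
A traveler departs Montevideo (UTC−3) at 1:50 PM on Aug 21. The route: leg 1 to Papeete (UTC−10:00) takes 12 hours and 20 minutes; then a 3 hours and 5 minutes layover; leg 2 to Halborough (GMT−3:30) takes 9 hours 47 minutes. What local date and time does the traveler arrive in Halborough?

2:32 PM on Aug 22

Convert departure to UTC: 1:50 PM + 3:00 = 4:50 PM UTC on Aug 21.
Add 12 hours 20 minutes leg 1 → 5:10 AM UTC (Aug 22).
Add 3 hours 5 minutes layover in Papeete → 8:15 AM UTC.
Add 9 hours and 47 minutes leg 2 → 6:02 PM UTC.
Halborough is UTC−3:30, so local arrival = 6:02 PM − 3:30 = 2:32 PM on Aug 22.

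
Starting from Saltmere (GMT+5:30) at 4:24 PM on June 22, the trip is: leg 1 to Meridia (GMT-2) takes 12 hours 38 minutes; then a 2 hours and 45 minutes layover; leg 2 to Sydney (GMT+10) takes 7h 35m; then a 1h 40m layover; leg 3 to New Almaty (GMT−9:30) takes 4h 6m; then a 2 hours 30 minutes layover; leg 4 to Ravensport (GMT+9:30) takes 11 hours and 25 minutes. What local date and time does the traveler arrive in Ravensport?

Convert departure to UTC: 4:24 PM − 5:30 = 10:54 AM UTC on Jun 22.
Add 12 hours 38 minutes leg 1 → 11:32 PM UTC.
Add 2 hours and 45 minutes layover in Meridia → 2:17 AM UTC (Jun 23).
Add 7 hours 35 minutes leg 2 → 9:52 AM UTC.
Add 1 hour and 40 minutes layover in Sydney → 11:32 AM UTC.
Add 4 hours 6 minutes leg 3 → 3:38 PM UTC.
Add 2 hours and 30 minutes layover in New Almaty → 6:08 PM UTC.
Add 11 hours 25 minutes leg 4 → 5:33 AM UTC (Jun 24).
Ravensport is UTC+9:30, so local arrival = 5:33 AM + 9:30 = 3:03 PM on Jun 24.

3:03 PM on Jun 24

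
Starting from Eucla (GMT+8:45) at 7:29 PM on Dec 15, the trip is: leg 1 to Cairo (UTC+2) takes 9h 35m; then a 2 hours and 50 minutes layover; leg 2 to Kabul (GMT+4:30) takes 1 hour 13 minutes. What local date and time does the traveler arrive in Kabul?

4:52 AM on Dec 16

Convert departure to UTC: 7:29 PM − 8:45 = 10:44 AM UTC on Dec 15.
Add 9 hours and 35 minutes leg 1 → 8:19 PM UTC.
Add 2 hours and 50 minutes layover in Cairo → 11:09 PM UTC.
Add 1 hour 13 minutes leg 2 → 12:22 AM UTC (Dec 16).
Kabul is UTC+4:30, so local arrival = 12:22 AM + 4:30 = 4:52 AM on Dec 16.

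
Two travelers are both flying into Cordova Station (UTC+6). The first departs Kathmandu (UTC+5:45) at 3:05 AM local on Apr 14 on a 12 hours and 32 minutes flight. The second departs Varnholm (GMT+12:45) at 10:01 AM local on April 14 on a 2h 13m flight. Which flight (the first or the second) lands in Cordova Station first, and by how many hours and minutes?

the second, by 10 hours 23 minutes

Flight 1 in UTC: 3:05 AM − 5:45 = 9:20 PM on Apr 13.
+12 hours and 32 minutes → arrive 9:52 AM UTC on Apr 14.
Flight 2 in UTC: 10:01 AM − 12:45 = 9:16 PM on Apr 13.
+2 hours and 13 minutes → arrive 11:29 PM UTC on Apr 13.
Flight 2 lands earlier by 10 hours 23 minutes.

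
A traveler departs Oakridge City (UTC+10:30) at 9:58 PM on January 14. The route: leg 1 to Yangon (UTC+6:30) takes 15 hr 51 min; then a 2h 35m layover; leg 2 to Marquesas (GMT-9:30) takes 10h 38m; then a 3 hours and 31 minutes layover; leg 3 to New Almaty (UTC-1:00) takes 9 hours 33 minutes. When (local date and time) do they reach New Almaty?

4:36 AM on Jan 16

Convert departure to UTC: 9:58 PM − 10:30 = 11:28 AM UTC on Jan 14.
Add 15 hours and 51 minutes leg 1 → 3:19 AM UTC (Jan 15).
Add 2 hours 35 minutes layover in Yangon → 5:54 AM UTC.
Add 10 hours 38 minutes leg 2 → 4:32 PM UTC.
Add 3 hours 31 minutes layover in Marquesas → 8:03 PM UTC.
Add 9 hours 33 minutes leg 3 → 5:36 AM UTC (Jan 16).
New Almaty is UTC−1:00, so local arrival = 5:36 AM − 1:00 = 4:36 AM on Jan 16.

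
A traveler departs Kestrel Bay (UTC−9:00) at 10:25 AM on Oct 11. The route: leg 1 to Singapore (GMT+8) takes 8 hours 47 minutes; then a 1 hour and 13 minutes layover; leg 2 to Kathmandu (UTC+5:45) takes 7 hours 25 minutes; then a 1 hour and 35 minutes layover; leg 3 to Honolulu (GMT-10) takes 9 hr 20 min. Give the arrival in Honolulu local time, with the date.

Convert departure to UTC: 10:25 AM + 9:00 = 7:25 PM UTC on Oct 11.
Add 8 hours 47 minutes leg 1 → 4:12 AM UTC (Oct 12).
Add 1 hour and 13 minutes layover in Singapore → 5:25 AM UTC.
Add 7 hours 25 minutes leg 2 → 12:50 PM UTC.
Add 1 hour and 35 minutes layover in Kathmandu → 2:25 PM UTC.
Add 9 hours and 20 minutes leg 3 → 11:45 PM UTC.
Honolulu is UTC−10:00, so local arrival = 11:45 PM − 10:00 = 1:45 PM on Oct 12.

1:45 PM on Oct 12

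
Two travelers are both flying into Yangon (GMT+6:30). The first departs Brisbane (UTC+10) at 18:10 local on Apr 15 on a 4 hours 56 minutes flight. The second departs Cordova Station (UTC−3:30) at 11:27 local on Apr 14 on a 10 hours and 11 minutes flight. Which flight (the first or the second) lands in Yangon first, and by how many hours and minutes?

the second, by 11 hours 58 minutes

Flight 1 in UTC: 18:10 − 10:00 = 08:10 on Apr 15.
+4 hours and 56 minutes → arrive 13:06 UTC on Apr 15.
Flight 2 in UTC: 11:27 + 3:30 = 14:57 on Apr 14.
+10 hours 11 minutes → arrive 01:08 UTC on Apr 15.
Flight 2 lands earlier by 11 hours 58 minutes.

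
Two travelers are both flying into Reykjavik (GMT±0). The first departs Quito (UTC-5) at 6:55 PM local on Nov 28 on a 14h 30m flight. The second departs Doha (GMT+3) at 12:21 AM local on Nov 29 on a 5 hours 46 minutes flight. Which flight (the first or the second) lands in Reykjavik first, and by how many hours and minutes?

Flight 1 in UTC: 6:55 PM + 5:00 = 11:55 PM on Nov 28.
+14 hours and 30 minutes → arrive 2:25 PM UTC on Nov 29.
Flight 2 in UTC: 12:21 AM − 3:00 = 9:21 PM on Nov 28.
+5 hours 46 minutes → arrive 3:07 AM UTC on Nov 29.
Flight 2 lands earlier by 11 hours 18 minutes.

the second, by 11 hours 18 minutes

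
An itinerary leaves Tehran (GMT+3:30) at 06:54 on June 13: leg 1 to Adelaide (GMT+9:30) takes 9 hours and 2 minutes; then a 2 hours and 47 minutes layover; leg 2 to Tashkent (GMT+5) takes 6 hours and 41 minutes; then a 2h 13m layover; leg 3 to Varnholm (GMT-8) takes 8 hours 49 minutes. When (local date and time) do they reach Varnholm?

00:56 on Jun 14

Convert departure to UTC: 06:54 − 3:30 = 03:24 UTC on Jun 13.
Add 9 hours 2 minutes leg 1 → 12:26 UTC.
Add 2 hours and 47 minutes layover in Adelaide → 15:13 UTC.
Add 6 hours and 41 minutes leg 2 → 21:54 UTC.
Add 2 hours 13 minutes layover in Tashkent → 00:07 UTC (Jun 14).
Add 8 hours and 49 minutes leg 3 → 08:56 UTC.
Varnholm is UTC−8:00, so local arrival = 08:56 − 8:00 = 00:56 on Jun 14.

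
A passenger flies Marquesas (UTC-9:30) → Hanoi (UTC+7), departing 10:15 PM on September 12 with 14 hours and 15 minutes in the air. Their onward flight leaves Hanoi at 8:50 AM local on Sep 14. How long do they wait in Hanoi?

Convert departure to UTC: 10:15 PM + 9:30 = 7:45 AM UTC on Sep 13.
Add 14 hours 15 minutes flight time → 10:00 PM UTC.
Hanoi is UTC+7:00, so local arrival = 10:00 PM + 7:00 = 5:00 AM on Sep 14.
Layover = 8:50 AM − 5:00 AM = 3 hours 50 minutes.

3 hours 50 minutes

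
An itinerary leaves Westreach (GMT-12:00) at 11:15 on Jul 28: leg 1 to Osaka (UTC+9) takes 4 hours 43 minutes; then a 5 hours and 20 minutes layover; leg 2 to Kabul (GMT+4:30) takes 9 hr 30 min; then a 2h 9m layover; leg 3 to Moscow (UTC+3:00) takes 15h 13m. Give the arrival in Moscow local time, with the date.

Convert departure to UTC: 11:15 + 12:00 = 23:15 UTC on Jul 28.
Add 4 hours and 43 minutes leg 1 → 03:58 UTC (Jul 29).
Add 5 hours and 20 minutes layover in Osaka → 09:18 UTC.
Add 9 hours 30 minutes leg 2 → 18:48 UTC.
Add 2 hours 9 minutes layover in Kabul → 20:57 UTC.
Add 15 hours and 13 minutes leg 3 → 12:10 UTC (Jul 30).
Moscow is UTC+3:00, so local arrival = 12:10 + 3:00 = 15:10 on Jul 30.

15:10 on July 30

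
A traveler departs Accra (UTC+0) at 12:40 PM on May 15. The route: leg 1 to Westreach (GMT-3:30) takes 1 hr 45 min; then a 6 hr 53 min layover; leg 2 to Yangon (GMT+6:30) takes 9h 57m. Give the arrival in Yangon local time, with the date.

Accra is at UTC+0, so departure is already 12:40 PM UTC on May 15.
Add 1 hour and 45 minutes leg 1 → 2:25 PM UTC.
Add 6 hours and 53 minutes layover in Westreach → 9:18 PM UTC.
Add 9 hours and 57 minutes leg 2 → 7:15 AM UTC (May 16).
Yangon is UTC+6:30, so local arrival = 7:15 AM + 6:30 = 1:45 PM on May 16.

1:45 PM on May 16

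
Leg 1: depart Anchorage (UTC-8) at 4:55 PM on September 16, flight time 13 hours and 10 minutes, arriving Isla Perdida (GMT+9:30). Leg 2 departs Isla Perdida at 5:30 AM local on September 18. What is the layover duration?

5 hours 55 minutes

Convert departure to UTC: 4:55 PM + 8:00 = 12:55 AM UTC on Sep 17.
Add 13 hours and 10 minutes flight time → 2:05 PM UTC.
Isla Perdida is UTC+9:30, so local arrival = 2:05 PM + 9:30 = 11:35 PM on Sep 17.
Layover = 5:30 AM − 11:35 PM (+1 day) = 5 hours 55 minutes.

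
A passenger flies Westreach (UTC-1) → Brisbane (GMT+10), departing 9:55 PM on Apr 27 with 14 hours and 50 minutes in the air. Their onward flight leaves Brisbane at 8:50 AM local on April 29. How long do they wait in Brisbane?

9 hours 5 minutes

Convert departure to UTC: 9:55 PM + 1:00 = 10:55 PM UTC on Apr 27.
Add 14 hours and 50 minutes flight time → 1:45 PM UTC (Apr 28).
Brisbane is UTC+10:00, so local arrival = 1:45 PM + 10:00 = 11:45 PM on Apr 28.
Layover = 8:50 AM − 11:45 PM (+1 day) = 9 hours 5 minutes.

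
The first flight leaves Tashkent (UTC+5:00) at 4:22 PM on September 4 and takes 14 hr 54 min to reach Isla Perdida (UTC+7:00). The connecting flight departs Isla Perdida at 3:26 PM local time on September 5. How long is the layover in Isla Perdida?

6 hours 10 minutes

Convert departure to UTC: 4:22 PM − 5:00 = 11:22 AM UTC on Sep 4.
Add 14 hours 54 minutes flight time → 2:16 AM UTC (Sep 5).
Isla Perdida is UTC+7:00, so local arrival = 2:16 AM + 7:00 = 9:16 AM on Sep 5.
Layover = 3:26 PM − 9:16 AM = 6 hours 10 minutes.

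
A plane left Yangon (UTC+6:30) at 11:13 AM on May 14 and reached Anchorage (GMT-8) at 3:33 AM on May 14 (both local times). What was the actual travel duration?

6 hours 50 minutes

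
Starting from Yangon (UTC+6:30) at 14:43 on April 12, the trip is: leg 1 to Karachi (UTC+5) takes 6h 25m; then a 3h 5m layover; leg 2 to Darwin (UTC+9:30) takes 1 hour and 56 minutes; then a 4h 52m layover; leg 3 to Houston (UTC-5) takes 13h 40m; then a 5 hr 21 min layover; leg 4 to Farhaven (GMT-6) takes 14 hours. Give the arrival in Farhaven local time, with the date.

03:32 on April 14

Convert departure to UTC: 14:43 − 6:30 = 08:13 UTC on Apr 12.
Add 6 hours 25 minutes leg 1 → 14:38 UTC.
Add 3 hours 5 minutes layover in Karachi → 17:43 UTC.
Add 1 hour 56 minutes leg 2 → 19:39 UTC.
Add 4 hours and 52 minutes layover in Darwin → 00:31 UTC (Apr 13).
Add 13 hours and 40 minutes leg 3 → 14:11 UTC.
Add 5 hours 21 minutes layover in Houston → 19:32 UTC.
Add 14 hours leg 4 → 09:32 UTC (Apr 14).
Farhaven is UTC−6:00, so local arrival = 09:32 − 6:00 = 03:32 on Apr 14.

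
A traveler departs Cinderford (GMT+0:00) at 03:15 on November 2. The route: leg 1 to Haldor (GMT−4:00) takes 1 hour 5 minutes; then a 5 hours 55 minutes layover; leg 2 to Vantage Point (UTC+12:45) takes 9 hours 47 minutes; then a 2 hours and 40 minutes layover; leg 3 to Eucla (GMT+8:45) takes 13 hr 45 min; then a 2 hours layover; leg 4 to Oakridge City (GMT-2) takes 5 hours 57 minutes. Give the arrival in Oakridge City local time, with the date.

Cinderford is at UTC+0, so departure is already 03:15 UTC on Nov 2.
Add 1 hour 5 minutes leg 1 → 04:20 UTC.
Add 5 hours and 55 minutes layover in Haldor → 10:15 UTC.
Add 9 hours 47 minutes leg 2 → 20:02 UTC.
Add 2 hours 40 minutes layover in Vantage Point → 22:42 UTC.
Add 13 hours 45 minutes leg 3 → 12:27 UTC (Nov 3).
Add 2 hours layover in Eucla → 14:27 UTC.
Add 5 hours 57 minutes leg 4 → 20:24 UTC.
Oakridge City is UTC−2:00, so local arrival = 20:24 − 2:00 = 18:24 on Nov 3.

18:24 on November 3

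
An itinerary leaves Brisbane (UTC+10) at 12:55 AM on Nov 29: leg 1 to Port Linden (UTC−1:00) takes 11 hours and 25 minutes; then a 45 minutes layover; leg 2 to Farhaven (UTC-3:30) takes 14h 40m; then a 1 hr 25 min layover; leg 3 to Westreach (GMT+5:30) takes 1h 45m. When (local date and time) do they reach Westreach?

2:25 AM on November 30

Convert departure to UTC: 12:55 AM − 10:00 = 2:55 PM UTC on Nov 28.
Add 11 hours and 25 minutes leg 1 → 2:20 AM UTC (Nov 29).
Add 45 minutes layover in Port Linden → 3:05 AM UTC.
Add 14 hours 40 minutes leg 2 → 5:45 PM UTC.
Add 1 hour and 25 minutes layover in Farhaven → 7:10 PM UTC.
Add 1 hour 45 minutes leg 3 → 8:55 PM UTC.
Westreach is UTC+5:30, so local arrival = 8:55 PM + 5:30 = 2:25 AM on Nov 30.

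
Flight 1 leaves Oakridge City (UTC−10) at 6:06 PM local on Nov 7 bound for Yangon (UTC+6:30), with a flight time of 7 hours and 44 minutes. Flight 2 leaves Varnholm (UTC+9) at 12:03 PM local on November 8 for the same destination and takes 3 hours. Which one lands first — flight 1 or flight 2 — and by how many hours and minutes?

Flight 1 in UTC: 6:06 PM + 10:00 = 4:06 AM on Nov 8.
+7 hours and 44 minutes → arrive 11:50 AM UTC on Nov 8.
Flight 2 in UTC: 12:03 PM − 9:00 = 3:03 AM on Nov 8.
+3 hours → arrive 6:03 AM UTC on Nov 8.
Flight 2 lands earlier by 5 hours 47 minutes.

the second, by 5 hours 47 minutes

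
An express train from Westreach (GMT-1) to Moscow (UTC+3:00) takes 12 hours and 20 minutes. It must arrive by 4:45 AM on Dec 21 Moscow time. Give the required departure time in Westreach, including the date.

12:25 PM on December 20

Target arrival in UTC: 4:45 AM − 3:00 = 1:45 AM on Dec 21.
Subtract 12 hours 20 minutes → departure 1:25 PM UTC on Dec 20.
Westreach is UTC−1:00: 1:25 PM − 1:00 = 12:25 PM on Dec 20.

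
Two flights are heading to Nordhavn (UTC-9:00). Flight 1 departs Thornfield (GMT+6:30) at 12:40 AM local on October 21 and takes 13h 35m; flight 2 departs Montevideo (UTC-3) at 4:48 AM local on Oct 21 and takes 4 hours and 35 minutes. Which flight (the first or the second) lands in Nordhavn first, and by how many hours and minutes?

the first, by 4 hours 38 minutes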